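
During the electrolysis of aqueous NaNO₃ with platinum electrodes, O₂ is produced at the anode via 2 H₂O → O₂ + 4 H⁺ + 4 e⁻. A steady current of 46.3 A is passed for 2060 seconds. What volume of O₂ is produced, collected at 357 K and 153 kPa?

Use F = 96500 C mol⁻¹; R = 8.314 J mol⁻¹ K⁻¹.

4.79 L

Q = I·t = 46.30 A × 2060.0 s = 95380 C.
n(e⁻) = Q/F = 95380 / 96500 = 0.9884 mol.
4 electrons are transferred per O₂ molecule, so n(O₂) = 0.9884 / 4 = 0.2471 mol.
V = nRT/P = (0.2471 × 8.314 × 357) / (153 × 10³ Pa) = 0.00479 m³ = 4.79 L.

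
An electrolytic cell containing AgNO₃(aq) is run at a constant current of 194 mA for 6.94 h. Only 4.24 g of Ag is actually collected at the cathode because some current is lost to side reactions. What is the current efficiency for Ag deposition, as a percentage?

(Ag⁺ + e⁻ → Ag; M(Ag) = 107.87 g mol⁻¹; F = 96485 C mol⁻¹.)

Q = I·t = 0.1940 × 24984 = 4847 C; n(e⁻) = 4847/96485 = 0.05023 mol.
Theoretical n(Ag) = n(e⁻)/1 = 0.05023 mol, i.e. m_theo = 0.05023 × 107.87 = 5.419 g.
Efficiency = m_actual / m_theo = 4.24 / 5.419 = 78.2 %.

78.2 %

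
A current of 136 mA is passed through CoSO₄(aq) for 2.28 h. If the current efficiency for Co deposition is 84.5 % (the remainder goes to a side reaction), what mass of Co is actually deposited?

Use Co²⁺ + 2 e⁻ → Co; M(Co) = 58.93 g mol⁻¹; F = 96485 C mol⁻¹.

0.288 g

Q = I·t = 0.1360 × 8208.0 = 1116 C.
n(e⁻) = 1116/96485 = 0.01157 mol; theoretically n(Co) = 0.01157/2 = 0.005785 mol, m_theo = 0.3409 g.
At 84.5 % efficiency, m_actual = 0.845 × 0.3409 = 0.288 g.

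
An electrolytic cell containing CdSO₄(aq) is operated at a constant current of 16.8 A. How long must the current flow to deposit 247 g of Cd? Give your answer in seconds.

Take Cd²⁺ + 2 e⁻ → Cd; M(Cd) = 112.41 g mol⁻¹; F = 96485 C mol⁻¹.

n(Cd) = m/M = 247 / 112.41 = 2.197 mol.
Each Cd atom requires 2 electrons, so n(e⁻) = 2 × 2.197 = 4.395 mol.
Q = n(e⁻)·F = 4.395 × 96485 = 424000 C.
t = Q/I = 424000 / 16.80 A = 25240 s.

25200 s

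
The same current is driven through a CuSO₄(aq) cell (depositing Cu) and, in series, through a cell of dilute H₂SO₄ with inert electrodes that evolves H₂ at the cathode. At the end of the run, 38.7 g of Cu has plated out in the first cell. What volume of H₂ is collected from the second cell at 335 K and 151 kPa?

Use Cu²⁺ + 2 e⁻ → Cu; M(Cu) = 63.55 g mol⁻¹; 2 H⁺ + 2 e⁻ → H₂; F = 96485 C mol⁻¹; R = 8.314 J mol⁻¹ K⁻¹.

n(Cu) = 38.7 / 63.55 = 0.6090 mol, so n(e⁻) = 2 × 0.6090 = 1.218 mol.
The cells are in series, so the same 1.218 mol of electrons passes through the second cell.
2 H⁺ + 2 e⁻ → H₂ — 2 mol e⁻ per mol H₂, so n(H₂) = 1.218/2 = 0.6090 mol.
V = nRT/P = (0.6090 × 8.314 × 335) / (151 × 10³) = 0.0112 m³ = 11.2 L.

11.2 L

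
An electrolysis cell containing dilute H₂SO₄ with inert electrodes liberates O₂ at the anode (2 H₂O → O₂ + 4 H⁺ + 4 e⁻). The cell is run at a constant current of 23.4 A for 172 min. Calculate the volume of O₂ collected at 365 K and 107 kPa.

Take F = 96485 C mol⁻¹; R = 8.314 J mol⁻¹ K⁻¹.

17.7 L

Q = I·t = 23.40 A × 10320 s = 241500 C.
n(e⁻) = Q/F = 241500 / 96485 = 2.503 mol.
4 electrons are transferred per O₂ molecule, so n(O₂) = 2.503 / 4 = 0.6257 mol.
V = nRT/P = (0.6257 × 8.314 × 365) / (107 × 10³ Pa) = 0.0177 m³ = 17.7 L.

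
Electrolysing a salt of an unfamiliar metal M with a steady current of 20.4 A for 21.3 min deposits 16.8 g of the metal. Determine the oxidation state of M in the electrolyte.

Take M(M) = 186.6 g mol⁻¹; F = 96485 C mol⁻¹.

+3

Q = I·t = 20.40 A × 1278.0 s = 26070 C, so n(e⁻) = 26070/96485 = 0.2702 mol.
n(M) deposited = 16.8 / 186.6 = 0.09003 mol.
Electrons per atom = n(e⁻)/n(M) = 0.2702 / 0.09003 = 3.00 ≈ 3, so the ion is M³⁺.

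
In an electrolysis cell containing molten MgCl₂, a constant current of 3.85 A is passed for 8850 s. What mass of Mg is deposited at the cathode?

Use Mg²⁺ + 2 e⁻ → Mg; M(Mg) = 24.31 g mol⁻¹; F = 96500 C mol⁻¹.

4.29 g

Q = I·t = 3.850 A × 8850.0 s = 34070 C.
n(e⁻) = Q/F = 34070 / 96500 = 0.3531 mol.
Mg²⁺ + 2 e⁻ → Mg, so n(Mg) = n(e⁻)/2 = 0.1765 mol.
m = n·M = 0.1765 × 24.31 = 4.29 g.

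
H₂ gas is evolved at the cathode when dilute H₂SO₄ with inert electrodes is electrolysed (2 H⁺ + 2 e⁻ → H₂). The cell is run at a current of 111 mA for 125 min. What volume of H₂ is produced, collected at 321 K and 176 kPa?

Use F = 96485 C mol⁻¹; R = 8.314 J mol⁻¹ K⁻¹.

Q = I·t = 0.1110 A × 7500.0 s = 832.5 C.
n(e⁻) = Q/F = 832.5 / 96485 = 0.008628 mol.
2 electrons are transferred per H₂ molecule, so n(H₂) = 0.008628 / 2 = 0.004314 mol.
V = nRT/P = (0.004314 × 8.314 × 321) / (176 × 10³ Pa) = 6.54 × 10⁻⁵ m³ = 0.0654 L.

0.0654 L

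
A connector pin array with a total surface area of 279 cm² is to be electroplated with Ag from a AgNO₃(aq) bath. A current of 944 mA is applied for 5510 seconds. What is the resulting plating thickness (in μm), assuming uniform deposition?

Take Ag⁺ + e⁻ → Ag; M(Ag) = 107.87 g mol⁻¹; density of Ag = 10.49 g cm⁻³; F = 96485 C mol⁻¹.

19.9 μm

Q = I·t = 0.9440 × 5510.0 = 5201 C; n(e⁻) = 0.05391 mol.
n(Ag) = n(e⁻)/1 = 0.05391 mol, so m = 0.05391 × 107.87 = 5.815 g.
Volume = m/ρ = 5.815 / 10.49 = 0.5544 cm³.
Thickness = V/A = 0.5544 / 279 = 0.00199 cm = 19.9 μm.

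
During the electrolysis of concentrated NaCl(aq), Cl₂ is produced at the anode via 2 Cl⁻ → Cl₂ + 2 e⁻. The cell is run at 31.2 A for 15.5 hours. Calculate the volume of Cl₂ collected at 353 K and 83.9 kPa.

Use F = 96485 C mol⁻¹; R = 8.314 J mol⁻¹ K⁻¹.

Q = I·t = 31.20 A × 55800 s = 1741000 C.
n(e⁻) = Q/F = 1741000 / 96485 = 18.04 mol.
2 electrons are transferred per Cl₂ molecule, so n(Cl₂) = 18.04 / 2 = 9.022 mol.
V = nRT/P = (9.022 × 8.314 × 353) / (83.9 × 10³ Pa) = 0.316 m³ = 316 L.

316 L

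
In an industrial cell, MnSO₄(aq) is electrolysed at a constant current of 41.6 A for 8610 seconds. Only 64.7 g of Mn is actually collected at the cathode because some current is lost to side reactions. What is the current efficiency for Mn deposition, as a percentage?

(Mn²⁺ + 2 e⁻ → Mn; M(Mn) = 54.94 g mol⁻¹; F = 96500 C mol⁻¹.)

Q = I·t = 41.60 × 8610.0 = 358200 C; n(e⁻) = 358200/96500 = 3.712 mol.
Theoretical n(Mn) = n(e⁻)/2 = 1.856 mol, i.e. m_theo = 1.856 × 54.94 = 102.0 g.
Efficiency = m_actual / m_theo = 64.7 / 102.0 = 63.5 %.

63.5 %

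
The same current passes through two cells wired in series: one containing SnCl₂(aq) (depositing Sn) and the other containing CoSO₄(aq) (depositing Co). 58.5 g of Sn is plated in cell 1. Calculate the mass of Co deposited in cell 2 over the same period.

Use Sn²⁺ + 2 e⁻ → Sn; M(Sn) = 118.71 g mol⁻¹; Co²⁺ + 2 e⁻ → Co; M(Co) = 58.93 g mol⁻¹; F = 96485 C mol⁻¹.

29.0 g

n(Sn) = 58.5 / 118.71 = 0.4928 mol.
Since Sn²⁺ + 2 e⁻ → Sn, n(e⁻) passed = 2 × 0.4928 = 0.9856 mol.
Cells in series carry the same charge, so the same 0.9856 mol of electrons passes through cell 2.
Co²⁺ + 2 e⁻ → Co, so n(Co) = 0.9856 / 2 = 0.4928 mol.
m(Co) = 0.4928 × 58.93 = 29.0 g.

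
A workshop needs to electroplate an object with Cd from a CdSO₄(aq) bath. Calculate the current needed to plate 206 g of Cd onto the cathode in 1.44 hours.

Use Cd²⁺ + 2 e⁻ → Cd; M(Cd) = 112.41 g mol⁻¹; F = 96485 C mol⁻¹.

68.2 A

n(Cd) = 206 / 112.41 = 1.833 mol.
n(e⁻) = 2 × 1.833 = 3.665 mol.
Q = n(e⁻)·F = 3.665 × 96485 = 353600 C.
I = Q/t = 353600 / 5184.0 s = 68.2 A.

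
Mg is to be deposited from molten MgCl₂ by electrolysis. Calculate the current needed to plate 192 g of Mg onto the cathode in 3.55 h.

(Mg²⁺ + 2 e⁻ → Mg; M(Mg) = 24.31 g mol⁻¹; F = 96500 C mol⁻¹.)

n(Mg) = 192 / 24.31 = 7.898 mol.
n(e⁻) = 2 × 7.898 = 15.80 mol.
Q = n(e⁻)·F = 15.80 × 96500 = 1524000 C.
I = Q/t = 1524000 / 12780 s = 119 A.

119 A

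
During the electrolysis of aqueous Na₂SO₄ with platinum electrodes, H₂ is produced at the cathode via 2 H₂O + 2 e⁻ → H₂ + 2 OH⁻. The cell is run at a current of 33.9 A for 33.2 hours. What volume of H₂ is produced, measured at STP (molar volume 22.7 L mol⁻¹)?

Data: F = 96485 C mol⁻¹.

477 L

Q = I·t = 33.90 A × 119520 s = 4052000 C.
n(e⁻) = Q/F = 4052000 / 96485 = 41.99 mol.
2 electrons are transferred per H₂ molecule, so n(H₂) = 41.99 / 2 = 21.00 mol.
V = n × V_m = 21.00 × 22.7 = 477 L.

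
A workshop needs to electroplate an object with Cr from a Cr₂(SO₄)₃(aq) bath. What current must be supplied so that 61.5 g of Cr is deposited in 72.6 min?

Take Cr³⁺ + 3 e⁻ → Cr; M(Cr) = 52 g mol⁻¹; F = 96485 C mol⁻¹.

78.6 A

n(Cr) = 61.5 / 52 = 1.183 mol.
n(e⁻) = 3 × 1.183 = 3.548 mol.
Q = n(e⁻)·F = 3.548 × 96485 = 342300 C.
I = Q/t = 342300 / 4356.0 s = 78.6 A.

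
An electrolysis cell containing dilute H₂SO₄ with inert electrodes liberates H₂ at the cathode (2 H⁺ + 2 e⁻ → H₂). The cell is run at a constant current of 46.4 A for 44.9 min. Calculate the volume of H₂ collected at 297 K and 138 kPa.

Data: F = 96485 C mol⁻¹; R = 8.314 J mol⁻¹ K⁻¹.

Q = I·t = 46.40 A × 2694.0 s = 125000 C.
n(e⁻) = Q/F = 125000 / 96485 = 1.296 mol.
2 electrons are transferred per H₂ molecule, so n(H₂) = 1.296 / 2 = 0.6478 mol.
V = nRT/P = (0.6478 × 8.314 × 297) / (138 × 10³ Pa) = 0.0116 m³ = 11.6 L.

11.6 L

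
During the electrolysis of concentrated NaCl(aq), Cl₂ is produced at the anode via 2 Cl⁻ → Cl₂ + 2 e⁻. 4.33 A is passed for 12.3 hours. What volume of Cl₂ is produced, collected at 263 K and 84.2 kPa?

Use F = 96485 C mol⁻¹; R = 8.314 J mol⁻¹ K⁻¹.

Q = I·t = 4.330 A × 44280 s = 191700 C.
n(e⁻) = Q/F = 191700 / 96485 = 1.987 mol.
2 electrons are transferred per Cl₂ molecule, so n(Cl₂) = 1.987 / 2 = 0.9936 mol.
V = nRT/P = (0.9936 × 8.314 × 263) / (84.2 × 10³ Pa) = 0.0258 m³ = 25.8 L.

25.8 L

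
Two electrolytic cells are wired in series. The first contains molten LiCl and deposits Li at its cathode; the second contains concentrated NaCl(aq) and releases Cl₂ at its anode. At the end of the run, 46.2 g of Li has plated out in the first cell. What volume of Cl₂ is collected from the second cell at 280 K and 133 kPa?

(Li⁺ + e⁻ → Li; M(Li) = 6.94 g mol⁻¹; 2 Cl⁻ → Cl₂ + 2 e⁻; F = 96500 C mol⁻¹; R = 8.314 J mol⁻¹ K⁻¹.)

n(Li) = 46.2 / 6.94 = 6.657 mol, so n(e⁻) = 1 × 6.657 = 6.657 mol.
The cells are in series, so the same 6.657 mol of electrons passes through the second cell.
2 Cl⁻ → Cl₂ + 2 e⁻ — 2 mol e⁻ per mol Cl₂, so n(Cl₂) = 6.657/2 = 3.329 mol.
V = nRT/P = (3.329 × 8.314 × 280) / (133 × 10³) = 0.0583 m³ = 58.3 L.

58.3 L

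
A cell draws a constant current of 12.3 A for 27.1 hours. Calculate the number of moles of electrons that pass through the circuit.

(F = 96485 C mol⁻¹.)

12.4 mol

Q = I·t = 12.30 A × 97560 s = 1200000 C.
n(e⁻) = Q/F = 1200000 / 96485 = 12.4 mol.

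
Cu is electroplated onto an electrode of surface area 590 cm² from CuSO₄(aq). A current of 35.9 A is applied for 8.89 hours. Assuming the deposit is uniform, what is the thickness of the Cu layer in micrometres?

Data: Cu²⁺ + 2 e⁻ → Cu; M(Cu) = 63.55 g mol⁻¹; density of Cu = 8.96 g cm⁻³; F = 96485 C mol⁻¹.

Q = I·t = 35.90 × 32004 = 1149000 C; n(e⁻) = 11.91 mol.
n(Cu) = n(e⁻)/2 = 5.954 mol, so m = 5.954 × 63.55 = 378.4 g.
Volume = m/ρ = 378.4 / 8.96 = 42.23 cm³.
Thickness = V/A = 42.23 / 590 = 0.0716 cm = 716 μm.

716 μm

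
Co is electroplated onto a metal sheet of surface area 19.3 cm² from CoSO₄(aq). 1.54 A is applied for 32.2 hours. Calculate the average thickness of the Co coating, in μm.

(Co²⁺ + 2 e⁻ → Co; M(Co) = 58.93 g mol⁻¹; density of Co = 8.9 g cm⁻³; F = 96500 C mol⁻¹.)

Q = I·t = 1.540 × 115920 = 178500 C; n(e⁻) = 1.850 mol.
n(Co) = n(e⁻)/2 = 0.9250 mol, so m = 0.9250 × 58.93 = 54.51 g.
Volume = m/ρ = 54.51 / 8.9 = 6.124 cm³.
Thickness = V/A = 6.124 / 19.3 = 0.317 cm = 3170 μm.

3170 μm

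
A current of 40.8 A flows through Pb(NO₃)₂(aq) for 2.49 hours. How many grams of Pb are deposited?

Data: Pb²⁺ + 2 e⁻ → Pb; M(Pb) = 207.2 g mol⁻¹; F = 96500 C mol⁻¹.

393 g

Q = I·t = 40.80 A × 8964.0 s = 365700 C.
n(e⁻) = Q/F = 365700 / 96500 = 3.790 mol.
Pb²⁺ + 2 e⁻ → Pb, so n(Pb) = n(e⁻)/2 = 1.895 mol.
m = n·M = 1.895 × 207.2 = 393 g.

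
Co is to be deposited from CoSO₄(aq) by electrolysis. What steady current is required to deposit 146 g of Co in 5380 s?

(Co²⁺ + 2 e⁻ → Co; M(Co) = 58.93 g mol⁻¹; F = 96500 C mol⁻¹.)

88.9 A

n(Co) = 146 / 58.93 = 2.478 mol.
n(e⁻) = 2 × 2.478 = 4.955 mol.
Q = n(e⁻)·F = 4.955 × 96500 = 478200 C.
I = Q/t = 478200 / 5380.0 s = 88.9 A.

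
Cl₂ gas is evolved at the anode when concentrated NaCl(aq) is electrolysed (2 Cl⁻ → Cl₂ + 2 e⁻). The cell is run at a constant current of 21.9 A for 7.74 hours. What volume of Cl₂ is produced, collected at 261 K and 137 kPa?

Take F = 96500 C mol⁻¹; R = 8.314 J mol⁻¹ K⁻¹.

50.1 L

Q = I·t = 21.90 A × 27864 s = 610200 C.
n(e⁻) = Q/F = 610200 / 96500 = 6.324 mol.
2 electrons are transferred per Cl₂ molecule, so n(Cl₂) = 6.324 / 2 = 3.162 mol.
V = nRT/P = (3.162 × 8.314 × 261) / (137 × 10³ Pa) = 0.0501 m³ = 50.1 L.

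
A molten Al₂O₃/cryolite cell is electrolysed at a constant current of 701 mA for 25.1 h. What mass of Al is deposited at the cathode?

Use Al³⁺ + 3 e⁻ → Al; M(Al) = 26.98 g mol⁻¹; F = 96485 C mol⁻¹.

Q = I·t = 0.7010 A × 90360 s = 63340 C.
n(e⁻) = Q/F = 63340 / 96485 = 0.6565 mol.
Al³⁺ + 3 e⁻ → Al, so n(Al) = n(e⁻)/3 = 0.2188 mol.
m = n·M = 0.2188 × 26.98 = 5.90 g.

5.90 g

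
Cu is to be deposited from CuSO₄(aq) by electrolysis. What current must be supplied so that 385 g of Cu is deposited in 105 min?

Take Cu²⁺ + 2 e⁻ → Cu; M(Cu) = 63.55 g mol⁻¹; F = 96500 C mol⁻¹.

n(Cu) = 385 / 63.55 = 6.058 mol.
n(e⁻) = 2 × 6.058 = 12.12 mol.
Q = n(e⁻)·F = 12.12 × 96500 = 1169000 C.
I = Q/t = 1169000 / 6300.0 s = 186 A.

186 A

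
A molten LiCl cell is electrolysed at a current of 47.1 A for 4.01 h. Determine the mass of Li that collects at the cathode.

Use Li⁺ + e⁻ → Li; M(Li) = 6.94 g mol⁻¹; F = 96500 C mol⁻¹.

48.9 g

Q = I·t = 47.10 A × 14436 s = 679900 C.
n(e⁻) = Q/F = 679900 / 96500 = 7.046 mol.
Li⁺ + e⁻ → Li, so n(Li) = n(e⁻)/1 = 7.046 mol.
m = n·M = 7.046 × 6.94 = 48.9 g.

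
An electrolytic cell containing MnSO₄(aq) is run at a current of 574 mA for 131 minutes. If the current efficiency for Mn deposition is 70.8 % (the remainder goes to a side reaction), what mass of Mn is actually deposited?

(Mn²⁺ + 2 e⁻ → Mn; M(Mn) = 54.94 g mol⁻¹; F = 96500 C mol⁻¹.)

0.909 g

Q = I·t = 0.5740 × 7860.0 = 4512 C.
n(e⁻) = 4512/96500 = 0.04675 mol; theoretically n(Mn) = 0.04675/2 = 0.02338 mol, m_theo = 1.284 g.
At 70.8 % efficiency, m_actual = 0.708 × 1.284 = 0.909 g.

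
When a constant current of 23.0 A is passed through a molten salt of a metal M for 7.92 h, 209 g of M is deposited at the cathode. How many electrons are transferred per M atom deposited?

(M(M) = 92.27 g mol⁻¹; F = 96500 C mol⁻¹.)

3

Q = I·t = 23.00 A × 28512 s = 655800 C, so n(e⁻) = 655800/96500 = 6.796 mol.
n(M) deposited = 209 / 92.27 = 2.265 mol.
Electrons per atom = n(e⁻)/n(M) = 6.796 / 2.265 = 3.00 ≈ 3, so the ion is M³⁺.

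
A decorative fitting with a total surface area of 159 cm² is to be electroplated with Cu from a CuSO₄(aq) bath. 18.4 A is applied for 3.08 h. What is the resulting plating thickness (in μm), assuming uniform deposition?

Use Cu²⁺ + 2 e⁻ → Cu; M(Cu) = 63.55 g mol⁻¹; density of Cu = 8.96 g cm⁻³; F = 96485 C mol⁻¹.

472 μm

Q = I·t = 18.40 × 11088 = 204000 C; n(e⁻) = 2.115 mol.
n(Cu) = n(e⁻)/2 = 1.057 mol, so m = 1.057 × 63.55 = 67.19 g.
Volume = m/ρ = 67.19 / 8.96 = 7.499 cm³.
Thickness = V/A = 7.499 / 159 = 0.0472 cm = 472 μm.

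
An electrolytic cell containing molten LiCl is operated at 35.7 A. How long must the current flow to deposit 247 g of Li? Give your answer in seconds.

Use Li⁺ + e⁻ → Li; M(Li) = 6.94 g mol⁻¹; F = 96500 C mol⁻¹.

n(Li) = m/M = 247 / 6.94 = 35.59 mol.
Each Li atom requires 1 electron, so n(e⁻) = 1 × 35.59 = 35.59 mol.
Q = n(e⁻)·F = 35.59 × 96500 = 3435000 C.
t = Q/I = 3435000 / 35.70 A = 96200 s.

96200 s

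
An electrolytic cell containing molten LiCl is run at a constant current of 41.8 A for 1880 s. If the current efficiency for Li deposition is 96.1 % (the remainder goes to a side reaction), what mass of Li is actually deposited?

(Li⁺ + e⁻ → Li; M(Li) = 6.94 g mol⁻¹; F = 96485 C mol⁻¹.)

Q = I·t = 41.80 × 1880.0 = 78580 C.
n(e⁻) = 78580/96485 = 0.8145 mol; theoretically n(Li) = 0.8145/1 = 0.8145 mol, m_theo = 5.652 g.
At 96.1 % efficiency, m_actual = 0.961 × 5.652 = 5.43 g.

5.43 g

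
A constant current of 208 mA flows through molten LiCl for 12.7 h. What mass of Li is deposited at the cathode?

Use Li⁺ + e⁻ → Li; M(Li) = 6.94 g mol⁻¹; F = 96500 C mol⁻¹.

Q = I·t = 0.2080 A × 45720 s = 9510 C.
n(e⁻) = Q/F = 9510 / 96500 = 0.09855 mol.
Li⁺ + e⁻ → Li, so n(Li) = n(e⁻)/1 = 0.09855 mol.
m = n·M = 0.09855 × 6.94 = 0.684 g.

0.684 g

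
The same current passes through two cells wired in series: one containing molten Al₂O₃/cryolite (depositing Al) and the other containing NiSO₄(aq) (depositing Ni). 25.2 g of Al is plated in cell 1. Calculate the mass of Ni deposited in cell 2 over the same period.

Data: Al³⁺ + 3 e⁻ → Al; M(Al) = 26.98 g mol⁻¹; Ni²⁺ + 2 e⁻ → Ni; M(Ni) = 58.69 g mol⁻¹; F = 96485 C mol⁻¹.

n(Al) = 25.2 / 26.98 = 0.9340 mol.
Since Al³⁺ + 3 e⁻ → Al, n(e⁻) passed = 3 × 0.9340 = 2.802 mol.
Cells in series carry the same charge, so the same 2.802 mol of electrons passes through cell 2.
Ni²⁺ + 2 e⁻ → Ni, so n(Ni) = 2.802 / 2 = 1.401 mol.
m(Ni) = 1.401 × 58.69 = 82.2 g.

82.2 g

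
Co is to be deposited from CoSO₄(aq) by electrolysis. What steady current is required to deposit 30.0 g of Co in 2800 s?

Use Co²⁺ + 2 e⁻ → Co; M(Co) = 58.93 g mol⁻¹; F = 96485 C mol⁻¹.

n(Co) = 30.0 / 58.93 = 0.5091 mol.
n(e⁻) = 2 × 0.5091 = 1.018 mol.
Q = n(e⁻)·F = 1.018 × 96485 = 98240 C.
I = Q/t = 98240 / 2800.0 s = 35.1 A.

35.1 A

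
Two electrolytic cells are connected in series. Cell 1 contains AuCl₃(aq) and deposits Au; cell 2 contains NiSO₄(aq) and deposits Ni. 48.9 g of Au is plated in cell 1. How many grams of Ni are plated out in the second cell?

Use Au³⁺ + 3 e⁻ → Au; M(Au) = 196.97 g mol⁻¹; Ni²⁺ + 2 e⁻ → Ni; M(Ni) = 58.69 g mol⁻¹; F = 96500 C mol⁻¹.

21.9 g

n(Au) = 48.9 / 196.97 = 0.2483 mol.
Since Au³⁺ + 3 e⁻ → Au, n(e⁻) passed = 3 × 0.2483 = 0.7448 mol.
Cells in series carry the same charge, so the same 0.7448 mol of electrons passes through cell 2.
Ni²⁺ + 2 e⁻ → Ni, so n(Ni) = 0.7448 / 2 = 0.3724 mol.
m(Ni) = 0.3724 × 58.69 = 21.9 g.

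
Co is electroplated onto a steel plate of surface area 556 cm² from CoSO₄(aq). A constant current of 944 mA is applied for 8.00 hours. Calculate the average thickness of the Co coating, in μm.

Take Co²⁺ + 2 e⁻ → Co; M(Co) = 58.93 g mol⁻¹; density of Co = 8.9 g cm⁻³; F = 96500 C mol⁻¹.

16.8 μm

Q = I·t = 0.9440 × 28800 = 27190 C; n(e⁻) = 0.2817 mol.
n(Co) = n(e⁻)/2 = 0.1409 mol, so m = 0.1409 × 58.93 = 8.301 g.
Volume = m/ρ = 8.301 / 8.9 = 0.9327 cm³.
Thickness = V/A = 0.9327 / 556 = 0.00168 cm = 16.8 μm.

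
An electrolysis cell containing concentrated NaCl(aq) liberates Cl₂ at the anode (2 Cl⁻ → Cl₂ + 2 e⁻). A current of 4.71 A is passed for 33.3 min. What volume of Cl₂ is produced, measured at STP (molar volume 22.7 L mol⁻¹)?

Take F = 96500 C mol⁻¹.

Q = I·t = 4.710 A × 1998.0 s = 9411 C.
n(e⁻) = Q/F = 9411 / 96500 = 0.09752 mol.
2 electrons are transferred per Cl₂ molecule, so n(Cl₂) = 0.09752 / 2 = 0.04876 mol.
V = n × V_m = 0.04876 × 22.7 = 1.11 L.

1.11 L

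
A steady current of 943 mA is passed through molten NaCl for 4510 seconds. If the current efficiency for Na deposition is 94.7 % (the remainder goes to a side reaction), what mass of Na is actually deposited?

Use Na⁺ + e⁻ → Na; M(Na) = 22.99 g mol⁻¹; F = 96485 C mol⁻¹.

0.960 g

Q = I·t = 0.9430 × 4510.0 = 4253 C.
n(e⁻) = 4253/96485 = 0.04408 mol; theoretically n(Na) = 0.04408/1 = 0.04408 mol, m_theo = 1.013 g.
At 94.7 % efficiency, m_actual = 0.947 × 1.013 = 0.960 g.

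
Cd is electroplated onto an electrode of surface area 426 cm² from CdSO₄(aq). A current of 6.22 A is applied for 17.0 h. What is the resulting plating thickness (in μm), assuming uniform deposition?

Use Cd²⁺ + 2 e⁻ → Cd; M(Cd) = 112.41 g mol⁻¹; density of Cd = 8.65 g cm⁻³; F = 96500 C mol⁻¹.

602 μm

Q = I·t = 6.220 × 61200 = 380700 C; n(e⁻) = 3.945 mol.
n(Cd) = n(e⁻)/2 = 1.972 mol, so m = 1.972 × 112.41 = 221.7 g.
Volume = m/ρ = 221.7 / 8.65 = 25.63 cm³.
Thickness = V/A = 25.63 / 426 = 0.0602 cm = 602 μm.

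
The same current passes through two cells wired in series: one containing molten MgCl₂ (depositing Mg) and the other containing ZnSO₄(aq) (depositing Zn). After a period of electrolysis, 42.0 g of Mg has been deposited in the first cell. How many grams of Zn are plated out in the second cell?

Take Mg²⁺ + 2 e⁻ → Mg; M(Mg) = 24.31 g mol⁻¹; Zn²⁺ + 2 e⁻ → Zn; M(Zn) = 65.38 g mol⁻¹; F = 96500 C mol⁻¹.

113 g

n(Mg) = 42.0 / 24.31 = 1.728 mol.
Since Mg²⁺ + 2 e⁻ → Mg, n(e⁻) passed = 2 × 1.728 = 3.455 mol.
Cells in series carry the same charge, so the same 3.455 mol of electrons passes through cell 2.
Zn²⁺ + 2 e⁻ → Zn, so n(Zn) = 3.455 / 2 = 1.728 mol.
m(Zn) = 1.728 × 65.38 = 113 g.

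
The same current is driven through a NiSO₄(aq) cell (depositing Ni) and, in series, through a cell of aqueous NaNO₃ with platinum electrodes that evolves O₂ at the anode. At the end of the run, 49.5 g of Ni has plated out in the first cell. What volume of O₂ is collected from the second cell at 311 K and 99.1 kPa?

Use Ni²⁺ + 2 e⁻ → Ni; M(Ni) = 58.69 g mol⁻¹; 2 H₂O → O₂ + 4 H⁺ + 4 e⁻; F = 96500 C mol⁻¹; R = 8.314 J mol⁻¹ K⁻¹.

11.0 L

n(Ni) = 49.5 / 58.69 = 0.8434 mol, so n(e⁻) = 2 × 0.8434 = 1.687 mol.
The cells are in series, so the same 1.687 mol of electrons passes through the second cell.
2 H₂O → O₂ + 4 H⁺ + 4 e⁻ — 4 mol e⁻ per mol O₂, so n(O₂) = 1.687/4 = 0.4217 mol.
V = nRT/P = (0.4217 × 8.314 × 311) / (99.1 × 10³) = 0.0110 m³ = 11.0 L.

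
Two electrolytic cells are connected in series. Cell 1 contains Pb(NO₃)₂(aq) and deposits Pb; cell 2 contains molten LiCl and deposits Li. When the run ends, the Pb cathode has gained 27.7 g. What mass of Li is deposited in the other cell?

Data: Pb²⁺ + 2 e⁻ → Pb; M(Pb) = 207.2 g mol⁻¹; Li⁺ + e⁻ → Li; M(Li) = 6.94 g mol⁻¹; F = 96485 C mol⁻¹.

n(Pb) = 27.7 / 207.2 = 0.1337 mol.
Since Pb²⁺ + 2 e⁻ → Pb, n(e⁻) passed = 2 × 0.1337 = 0.2674 mol.
Cells in series carry the same charge, so the same 0.2674 mol of electrons passes through cell 2.
Li⁺ + e⁻ → Li, so n(Li) = 0.2674 / 1 = 0.2674 mol.
m(Li) = 0.2674 × 6.94 = 1.86 g.

1.86 g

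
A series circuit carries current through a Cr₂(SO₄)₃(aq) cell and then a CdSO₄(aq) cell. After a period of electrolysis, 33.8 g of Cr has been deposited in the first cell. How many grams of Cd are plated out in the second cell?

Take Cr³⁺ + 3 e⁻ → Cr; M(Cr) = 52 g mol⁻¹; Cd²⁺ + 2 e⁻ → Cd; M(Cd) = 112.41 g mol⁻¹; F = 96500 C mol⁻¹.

110 g

n(Cr) = 33.8 / 52 = 0.6500 mol.
Since Cr³⁺ + 3 e⁻ → Cr, n(e⁻) passed = 3 × 0.6500 = 1.950 mol.
Cells in series carry the same charge, so the same 1.950 mol of electrons passes through cell 2.
Cd²⁺ + 2 e⁻ → Cd, so n(Cd) = 1.950 / 2 = 0.9750 mol.
m(Cd) = 0.9750 × 112.41 = 110 g.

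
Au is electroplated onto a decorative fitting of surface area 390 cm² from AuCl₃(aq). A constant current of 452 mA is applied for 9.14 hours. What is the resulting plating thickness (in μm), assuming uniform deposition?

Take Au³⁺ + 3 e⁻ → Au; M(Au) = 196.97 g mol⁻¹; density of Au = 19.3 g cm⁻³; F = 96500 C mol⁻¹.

13.4 μm

Q = I·t = 0.4520 × 32904 = 14870 C; n(e⁻) = 0.1541 mol.
n(Au) = n(e⁻)/3 = 0.05137 mol, so m = 0.05137 × 196.97 = 10.12 g.
Volume = m/ρ = 10.12 / 19.3 = 0.5243 cm³.
Thickness = V/A = 0.5243 / 390 = 0.00134 cm = 13.4 μm.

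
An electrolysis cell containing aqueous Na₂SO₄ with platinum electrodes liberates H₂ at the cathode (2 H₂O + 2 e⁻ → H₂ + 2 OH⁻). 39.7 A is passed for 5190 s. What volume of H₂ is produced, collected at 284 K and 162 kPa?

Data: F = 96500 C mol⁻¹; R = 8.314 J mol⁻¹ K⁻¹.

Q = I·t = 39.70 A × 5190.0 s = 206000 C.
n(e⁻) = Q/F = 206000 / 96500 = 2.135 mol.
2 electrons are transferred per H₂ molecule, so n(H₂) = 2.135 / 2 = 1.068 mol.
V = nRT/P = (1.068 × 8.314 × 284) / (162 × 10³ Pa) = 0.0156 m³ = 15.6 L.

15.6 L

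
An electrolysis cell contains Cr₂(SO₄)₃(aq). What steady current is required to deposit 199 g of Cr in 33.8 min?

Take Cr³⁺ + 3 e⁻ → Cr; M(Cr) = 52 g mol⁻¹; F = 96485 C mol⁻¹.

n(Cr) = 199 / 52 = 3.827 mol.
n(e⁻) = 3 × 3.827 = 11.48 mol.
Q = n(e⁻)·F = 11.48 × 96485 = 1108000 C.
I = Q/t = 1108000 / 2028.0 s = 546 A.

546 A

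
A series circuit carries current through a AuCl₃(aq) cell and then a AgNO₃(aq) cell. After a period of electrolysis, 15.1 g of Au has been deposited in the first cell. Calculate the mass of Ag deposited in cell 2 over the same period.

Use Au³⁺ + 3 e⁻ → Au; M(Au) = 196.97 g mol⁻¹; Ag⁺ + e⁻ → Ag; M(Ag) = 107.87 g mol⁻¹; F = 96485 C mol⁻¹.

24.8 g

n(Au) = 15.1 / 196.97 = 0.07666 mol.
Since Au³⁺ + 3 e⁻ → Au, n(e⁻) passed = 3 × 0.07666 = 0.2300 mol.
Cells in series carry the same charge, so the same 0.2300 mol of electrons passes through cell 2.
Ag⁺ + e⁻ → Ag, so n(Ag) = 0.2300 / 1 = 0.2300 mol.
m(Ag) = 0.2300 × 107.87 = 24.8 g.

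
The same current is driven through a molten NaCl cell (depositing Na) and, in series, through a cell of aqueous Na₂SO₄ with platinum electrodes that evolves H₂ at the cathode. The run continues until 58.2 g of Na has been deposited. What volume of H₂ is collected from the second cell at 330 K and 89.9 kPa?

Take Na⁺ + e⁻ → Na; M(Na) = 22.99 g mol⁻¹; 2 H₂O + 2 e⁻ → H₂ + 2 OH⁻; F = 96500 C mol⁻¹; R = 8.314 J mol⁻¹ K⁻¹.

n(Na) = 58.2 / 22.99 = 2.532 mol, so n(e⁻) = 1 × 2.532 = 2.532 mol.
The cells are in series, so the same 2.532 mol of electrons passes through the second cell.
2 H₂O + 2 e⁻ → H₂ + 2 OH⁻ — 2 mol e⁻ per mol H₂, so n(H₂) = 2.532/2 = 1.266 mol.
V = nRT/P = (1.266 × 8.314 × 330) / (89.9 × 10³) = 0.0386 m³ = 38.6 L.

38.6 L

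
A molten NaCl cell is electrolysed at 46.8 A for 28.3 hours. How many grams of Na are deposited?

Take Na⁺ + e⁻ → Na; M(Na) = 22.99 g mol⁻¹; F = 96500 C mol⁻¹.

Q = I·t = 46.80 A × 101880 s = 4768000 C.
n(e⁻) = Q/F = 4768000 / 96500 = 49.41 mol.
Na⁺ + e⁻ → Na, so n(Na) = n(e⁻)/1 = 49.41 mol.
m = n·M = 49.41 × 22.99 = 1140 g.

1140 g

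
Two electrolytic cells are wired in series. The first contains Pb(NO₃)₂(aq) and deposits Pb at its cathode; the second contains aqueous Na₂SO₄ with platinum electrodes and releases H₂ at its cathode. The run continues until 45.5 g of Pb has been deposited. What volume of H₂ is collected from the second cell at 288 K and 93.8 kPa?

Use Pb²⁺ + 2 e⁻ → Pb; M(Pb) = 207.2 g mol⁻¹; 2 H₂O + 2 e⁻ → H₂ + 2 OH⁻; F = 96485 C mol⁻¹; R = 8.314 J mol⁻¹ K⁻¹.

n(Pb) = 45.5 / 207.2 = 0.2196 mol, so n(e⁻) = 2 × 0.2196 = 0.4392 mol.
The cells are in series, so the same 0.4392 mol of electrons passes through the second cell.
2 H₂O + 2 e⁻ → H₂ + 2 OH⁻ — 2 mol e⁻ per mol H₂, so n(H₂) = 0.4392/2 = 0.2196 mol.
V = nRT/P = (0.2196 × 8.314 × 288) / (93.8 × 10³) = 0.00561 m³ = 5.61 L.

5.61 L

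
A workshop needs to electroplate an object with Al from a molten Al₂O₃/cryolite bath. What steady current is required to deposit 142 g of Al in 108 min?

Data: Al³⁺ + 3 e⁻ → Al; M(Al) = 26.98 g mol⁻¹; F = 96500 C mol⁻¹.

235 A

n(Al) = 142 / 26.98 = 5.263 mol.
n(e⁻) = 3 × 5.263 = 15.79 mol.
Q = n(e⁻)·F = 15.79 × 96500 = 1524000 C.
I = Q/t = 1524000 / 6480.0 s = 235 A.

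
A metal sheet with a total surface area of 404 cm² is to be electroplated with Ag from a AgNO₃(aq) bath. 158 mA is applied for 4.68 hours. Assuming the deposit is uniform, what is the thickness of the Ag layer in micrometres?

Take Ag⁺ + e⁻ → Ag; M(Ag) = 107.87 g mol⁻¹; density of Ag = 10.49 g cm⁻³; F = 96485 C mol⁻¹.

7.02 μm

Q = I·t = 0.1580 × 16848 = 2662 C; n(e⁻) = 0.02759 mol.
n(Ag) = n(e⁻)/1 = 0.02759 mol, so m = 0.02759 × 107.87 = 2.976 g.
Volume = m/ρ = 2.976 / 10.49 = 0.2837 cm³.
Thickness = V/A = 0.2837 / 404 = 7.02 × 10⁻⁴ cm = 7.02 μm.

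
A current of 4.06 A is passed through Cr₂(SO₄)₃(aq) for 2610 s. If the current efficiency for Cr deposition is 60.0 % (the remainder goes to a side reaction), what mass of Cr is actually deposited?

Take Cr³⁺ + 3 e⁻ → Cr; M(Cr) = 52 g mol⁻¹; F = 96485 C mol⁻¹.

Q = I·t = 4.060 × 2610.0 = 10600 C.
n(e⁻) = 10600/96485 = 0.1098 mol; theoretically n(Cr) = 0.1098/3 = 0.03661 mol, m_theo = 1.904 g.
At 60.0 % efficiency, m_actual = 0.600 × 1.904 = 1.14 g.

1.14 g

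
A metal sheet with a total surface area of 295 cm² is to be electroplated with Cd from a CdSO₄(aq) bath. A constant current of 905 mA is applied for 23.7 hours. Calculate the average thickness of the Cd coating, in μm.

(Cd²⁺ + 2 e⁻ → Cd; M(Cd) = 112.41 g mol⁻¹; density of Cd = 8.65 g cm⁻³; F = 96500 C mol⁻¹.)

Q = I·t = 0.9050 × 85320 = 77210 C; n(e⁻) = 0.8002 mol.
n(Cd) = n(e⁻)/2 = 0.4001 mol, so m = 0.4001 × 112.41 = 44.97 g.
Volume = m/ρ = 44.97 / 8.65 = 5.199 cm³.
Thickness = V/A = 5.199 / 295 = 0.0176 cm = 176 μm.

176 μm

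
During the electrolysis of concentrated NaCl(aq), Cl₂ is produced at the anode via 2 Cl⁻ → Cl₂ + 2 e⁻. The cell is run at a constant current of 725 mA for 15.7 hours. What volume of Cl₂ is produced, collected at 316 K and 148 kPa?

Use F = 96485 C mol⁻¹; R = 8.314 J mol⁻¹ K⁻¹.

3.77 L

Q = I·t = 0.7250 A × 56520 s = 40980 C.
n(e⁻) = Q/F = 40980 / 96485 = 0.4247 mol.
2 electrons are transferred per Cl₂ molecule, so n(Cl₂) = 0.4247 / 2 = 0.2123 mol.
V = nRT/P = (0.2123 × 8.314 × 316) / (148 × 10³ Pa) = 0.00377 m³ = 3.77 L.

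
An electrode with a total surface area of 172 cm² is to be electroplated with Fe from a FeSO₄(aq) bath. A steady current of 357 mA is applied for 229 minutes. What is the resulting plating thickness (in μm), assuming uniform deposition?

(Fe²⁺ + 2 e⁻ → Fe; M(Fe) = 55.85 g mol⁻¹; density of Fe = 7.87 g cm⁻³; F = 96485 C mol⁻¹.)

10.5 μm

Q = I·t = 0.3570 × 13740 = 4905 C; n(e⁻) = 0.05084 mol.
n(Fe) = n(e⁻)/2 = 0.02542 mol, so m = 0.02542 × 55.85 = 1.420 g.
Volume = m/ρ = 1.420 / 7.87 = 0.1804 cm³.
Thickness = V/A = 0.1804 / 172 = 0.00105 cm = 10.5 μm.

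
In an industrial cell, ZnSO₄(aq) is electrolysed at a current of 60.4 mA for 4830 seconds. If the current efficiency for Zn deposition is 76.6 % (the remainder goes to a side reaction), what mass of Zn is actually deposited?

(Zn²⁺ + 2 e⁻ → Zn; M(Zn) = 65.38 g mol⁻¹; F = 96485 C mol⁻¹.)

0.0757 g

Q = I·t = 0.06040 × 4830.0 = 291.7 C.
n(e⁻) = 291.7/96485 = 0.003024 mol; theoretically n(Zn) = 0.003024/2 = 0.001512 mol, m_theo = 0.09884 g.
At 76.6 % efficiency, m_actual = 0.766 × 0.09884 = 0.0757 g.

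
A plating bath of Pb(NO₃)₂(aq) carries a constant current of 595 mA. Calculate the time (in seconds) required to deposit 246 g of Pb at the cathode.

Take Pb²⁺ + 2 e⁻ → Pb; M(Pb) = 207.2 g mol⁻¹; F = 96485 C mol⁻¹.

n(Pb) = m/M = 246 / 207.2 = 1.187 mol.
Each Pb atom requires 2 electrons, so n(e⁻) = 2 × 1.187 = 2.375 mol.
Q = n(e⁻)·F = 2.375 × 96485 = 229100 C.
t = Q/I = 229100 / 0.5950 A = 385100 s.

3.85 × 10⁵ s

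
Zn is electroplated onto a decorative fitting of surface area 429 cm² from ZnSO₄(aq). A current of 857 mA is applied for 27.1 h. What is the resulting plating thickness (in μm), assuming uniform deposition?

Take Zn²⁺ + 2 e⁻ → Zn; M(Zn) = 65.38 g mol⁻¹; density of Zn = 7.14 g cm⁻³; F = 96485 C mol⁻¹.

92.5 μm

Q = I·t = 0.8570 × 97560 = 83610 C; n(e⁻) = 0.8665 mol.
n(Zn) = n(e⁻)/2 = 0.4333 mol, so m = 0.4333 × 65.38 = 28.33 g.
Volume = m/ρ = 28.33 / 7.14 = 3.967 cm³.
Thickness = V/A = 3.967 / 429 = 0.00925 cm = 92.5 μm.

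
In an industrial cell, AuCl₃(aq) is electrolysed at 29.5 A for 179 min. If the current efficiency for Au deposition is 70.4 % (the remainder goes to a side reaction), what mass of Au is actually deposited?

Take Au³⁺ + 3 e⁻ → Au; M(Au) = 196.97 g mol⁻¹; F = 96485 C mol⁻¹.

Q = I·t = 29.50 × 10740 = 316800 C.
n(e⁻) = 316800/96485 = 3.284 mol; theoretically n(Au) = 3.284/3 = 1.095 mol, m_theo = 215.6 g.
At 70.4 % efficiency, m_actual = 0.704 × 215.6 = 152 g.

152 g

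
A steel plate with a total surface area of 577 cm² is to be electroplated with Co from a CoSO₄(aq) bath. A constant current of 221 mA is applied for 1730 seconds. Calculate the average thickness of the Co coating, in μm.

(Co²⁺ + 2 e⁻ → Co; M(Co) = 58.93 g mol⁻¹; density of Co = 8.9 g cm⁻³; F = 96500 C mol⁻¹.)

0.227 μm

Q = I·t = 0.2210 × 1730.0 = 382.3 C; n(e⁻) = 0.003962 mol.
n(Co) = n(e⁻)/2 = 0.001981 mol, so m = 0.001981 × 58.93 = 0.1167 g.
Volume = m/ρ = 0.1167 / 8.9 = 0.01312 cm³.
Thickness = V/A = 0.01312 / 577 = 2.27 × 10⁻⁵ cm = 0.227 μm.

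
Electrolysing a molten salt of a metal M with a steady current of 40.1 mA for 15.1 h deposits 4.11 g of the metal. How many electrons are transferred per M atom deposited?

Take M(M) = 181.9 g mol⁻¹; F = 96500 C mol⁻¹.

Q = I·t = 0.04010 A × 54360 s = 2180 C, so n(e⁻) = 2180/96500 = 0.02259 mol.
n(M) deposited = 4.11 / 181.9 = 0.02259 mol.
Electrons per atom = n(e⁻)/n(M) = 0.02259 / 0.02259 = 1.00 ≈ 1, so the ion is M⁺.

1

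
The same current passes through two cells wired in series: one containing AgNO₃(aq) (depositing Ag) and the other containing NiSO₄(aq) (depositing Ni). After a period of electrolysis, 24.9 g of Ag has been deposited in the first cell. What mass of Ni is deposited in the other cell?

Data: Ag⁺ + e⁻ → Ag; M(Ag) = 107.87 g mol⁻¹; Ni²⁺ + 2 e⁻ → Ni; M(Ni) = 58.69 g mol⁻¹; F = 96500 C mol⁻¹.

6.77 g

n(Ag) = 24.9 / 107.87 = 0.2308 mol.
Since Ag⁺ + e⁻ → Ag, n(e⁻) passed = 1 × 0.2308 = 0.2308 mol.
Cells in series carry the same charge, so the same 0.2308 mol of electrons passes through cell 2.
Ni²⁺ + 2 e⁻ → Ni, so n(Ni) = 0.2308 / 2 = 0.1154 mol.
m(Ni) = 0.1154 × 58.69 = 6.77 g.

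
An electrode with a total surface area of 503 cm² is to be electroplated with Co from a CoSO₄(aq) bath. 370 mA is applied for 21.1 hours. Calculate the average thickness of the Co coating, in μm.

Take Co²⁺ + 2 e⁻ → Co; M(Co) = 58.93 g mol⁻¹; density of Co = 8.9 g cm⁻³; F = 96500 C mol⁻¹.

Q = I·t = 0.3700 × 75960 = 28110 C; n(e⁻) = 0.2912 mol.
n(Co) = n(e⁻)/2 = 0.1456 mol, so m = 0.1456 × 58.93 = 8.582 g.
Volume = m/ρ = 8.582 / 8.9 = 0.9642 cm³.
Thickness = V/A = 0.9642 / 503 = 0.00192 cm = 19.2 μm.

19.2 μm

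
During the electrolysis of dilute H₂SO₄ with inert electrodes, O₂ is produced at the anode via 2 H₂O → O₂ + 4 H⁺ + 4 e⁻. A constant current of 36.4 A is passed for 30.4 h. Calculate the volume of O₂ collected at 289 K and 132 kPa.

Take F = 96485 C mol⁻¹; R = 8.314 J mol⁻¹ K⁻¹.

Q = I·t = 36.40 A × 109440 s = 3984000 C.
n(e⁻) = Q/F = 3984000 / 96485 = 41.29 mol.
4 electrons are transferred per O₂ molecule, so n(O₂) = 41.29 / 4 = 10.32 mol.
V = nRT/P = (10.32 × 8.314 × 289) / (132 × 10³ Pa) = 0.188 m³ = 188 L.

188 L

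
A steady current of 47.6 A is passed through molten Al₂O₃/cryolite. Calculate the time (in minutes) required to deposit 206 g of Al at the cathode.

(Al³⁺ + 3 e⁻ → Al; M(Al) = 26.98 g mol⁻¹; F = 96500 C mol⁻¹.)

774 min

n(Al) = m/M = 206 / 26.98 = 7.635 mol.
Each Al atom requires 3 electrons, so n(e⁻) = 3 × 7.635 = 22.91 mol.
Q = n(e⁻)·F = 22.91 × 96500 = 2210000 C.
t = Q/I = 2210000 / 47.60 A = 46440 s = 774 min.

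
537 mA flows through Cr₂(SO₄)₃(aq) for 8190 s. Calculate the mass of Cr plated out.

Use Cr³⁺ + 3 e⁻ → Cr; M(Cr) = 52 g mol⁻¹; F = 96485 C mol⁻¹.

Q = I·t = 0.5370 A × 8190.0 s = 4398 C.
n(e⁻) = Q/F = 4398 / 96485 = 0.04558 mol.
Cr³⁺ + 3 e⁻ → Cr, so n(Cr) = n(e⁻)/3 = 0.01519 mol.
m = n·M = 0.01519 × 52 = 0.790 g.

0.790 g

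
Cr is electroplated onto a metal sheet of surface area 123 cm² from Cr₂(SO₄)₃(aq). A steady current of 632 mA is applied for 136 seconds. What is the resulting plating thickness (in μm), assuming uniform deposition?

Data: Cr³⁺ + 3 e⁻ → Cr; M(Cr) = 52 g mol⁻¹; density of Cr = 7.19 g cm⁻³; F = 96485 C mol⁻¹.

0.175 μm

Q = I·t = 0.6320 × 136.00 = 85.95 C; n(e⁻) = 0.0008908 mol.
n(Cr) = n(e⁻)/3 = 0.0002969 mol, so m = 0.0002969 × 52 = 0.01544 g.
Volume = m/ρ = 0.01544 / 7.19 = 0.002148 cm³.
Thickness = V/A = 0.002148 / 123 = 1.75 × 10⁻⁵ cm = 0.175 μm.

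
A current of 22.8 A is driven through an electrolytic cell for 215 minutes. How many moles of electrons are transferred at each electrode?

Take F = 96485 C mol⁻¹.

3.05 mol

Q = I·t = 22.80 A × 12900 s = 294100 C.
n(e⁻) = Q/F = 294100 / 96485 = 3.05 mol.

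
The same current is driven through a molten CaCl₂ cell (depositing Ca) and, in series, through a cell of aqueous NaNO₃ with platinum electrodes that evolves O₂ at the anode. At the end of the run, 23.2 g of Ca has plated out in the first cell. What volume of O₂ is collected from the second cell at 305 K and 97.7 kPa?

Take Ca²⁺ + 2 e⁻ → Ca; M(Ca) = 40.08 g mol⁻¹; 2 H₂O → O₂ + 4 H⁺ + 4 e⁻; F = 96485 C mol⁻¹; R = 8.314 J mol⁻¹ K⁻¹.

n(Ca) = 23.2 / 40.08 = 0.5788 mol, so n(e⁻) = 2 × 0.5788 = 1.158 mol.
The cells are in series, so the same 1.158 mol of electrons passes through the second cell.
2 H₂O → O₂ + 4 H⁺ + 4 e⁻ — 4 mol e⁻ per mol O₂, so n(O₂) = 1.158/4 = 0.2894 mol.
V = nRT/P = (0.2894 × 8.314 × 305) / (97.7 × 10³) = 0.00751 m³ = 7.51 L.

7.51 L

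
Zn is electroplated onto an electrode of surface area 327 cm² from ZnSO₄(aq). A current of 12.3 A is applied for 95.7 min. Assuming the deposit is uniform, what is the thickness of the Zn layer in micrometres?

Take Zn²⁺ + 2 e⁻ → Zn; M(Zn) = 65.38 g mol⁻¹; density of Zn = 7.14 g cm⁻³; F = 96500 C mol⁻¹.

102 μm

Q = I·t = 12.30 × 5742.0 = 70630 C; n(e⁻) = 0.7319 mol.
n(Zn) = n(e⁻)/2 = 0.3659 mol, so m = 0.3659 × 65.38 = 23.93 g.
Volume = m/ρ = 23.93 / 7.14 = 3.351 cm³.
Thickness = V/A = 3.351 / 327 = 0.0102 cm = 102 μm.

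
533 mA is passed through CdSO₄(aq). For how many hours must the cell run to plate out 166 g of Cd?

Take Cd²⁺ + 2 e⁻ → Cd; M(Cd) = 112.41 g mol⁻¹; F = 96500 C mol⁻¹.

n(Cd) = m/M = 166 / 112.41 = 1.477 mol.
Each Cd atom requires 2 electrons, so n(e⁻) = 2 × 1.477 = 2.953 mol.
Q = n(e⁻)·F = 2.953 × 96500 = 285000 C.
t = Q/I = 285000 / 0.5330 A = 534700 s = 149 h.

149 h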